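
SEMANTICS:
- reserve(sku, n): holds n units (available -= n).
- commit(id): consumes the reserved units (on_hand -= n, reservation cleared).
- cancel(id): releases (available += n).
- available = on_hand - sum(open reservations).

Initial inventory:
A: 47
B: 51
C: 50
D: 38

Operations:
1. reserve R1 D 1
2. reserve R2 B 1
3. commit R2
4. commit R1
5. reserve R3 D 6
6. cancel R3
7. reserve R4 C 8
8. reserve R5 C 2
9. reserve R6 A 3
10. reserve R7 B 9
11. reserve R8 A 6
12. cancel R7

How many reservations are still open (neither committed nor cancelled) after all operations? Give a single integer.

Step 1: reserve R1 D 1 -> on_hand[A=47 B=51 C=50 D=38] avail[A=47 B=51 C=50 D=37] open={R1}
Step 2: reserve R2 B 1 -> on_hand[A=47 B=51 C=50 D=38] avail[A=47 B=50 C=50 D=37] open={R1,R2}
Step 3: commit R2 -> on_hand[A=47 B=50 C=50 D=38] avail[A=47 B=50 C=50 D=37] open={R1}
Step 4: commit R1 -> on_hand[A=47 B=50 C=50 D=37] avail[A=47 B=50 C=50 D=37] open={}
Step 5: reserve R3 D 6 -> on_hand[A=47 B=50 C=50 D=37] avail[A=47 B=50 C=50 D=31] open={R3}
Step 6: cancel R3 -> on_hand[A=47 B=50 C=50 D=37] avail[A=47 B=50 C=50 D=37] open={}
Step 7: reserve R4 C 8 -> on_hand[A=47 B=50 C=50 D=37] avail[A=47 B=50 C=42 D=37] open={R4}
Step 8: reserve R5 C 2 -> on_hand[A=47 B=50 C=50 D=37] avail[A=47 B=50 C=40 D=37] open={R4,R5}
Step 9: reserve R6 A 3 -> on_hand[A=47 B=50 C=50 D=37] avail[A=44 B=50 C=40 D=37] open={R4,R5,R6}
Step 10: reserve R7 B 9 -> on_hand[A=47 B=50 C=50 D=37] avail[A=44 B=41 C=40 D=37] open={R4,R5,R6,R7}
Step 11: reserve R8 A 6 -> on_hand[A=47 B=50 C=50 D=37] avail[A=38 B=41 C=40 D=37] open={R4,R5,R6,R7,R8}
Step 12: cancel R7 -> on_hand[A=47 B=50 C=50 D=37] avail[A=38 B=50 C=40 D=37] open={R4,R5,R6,R8}
Open reservations: ['R4', 'R5', 'R6', 'R8'] -> 4

Answer: 4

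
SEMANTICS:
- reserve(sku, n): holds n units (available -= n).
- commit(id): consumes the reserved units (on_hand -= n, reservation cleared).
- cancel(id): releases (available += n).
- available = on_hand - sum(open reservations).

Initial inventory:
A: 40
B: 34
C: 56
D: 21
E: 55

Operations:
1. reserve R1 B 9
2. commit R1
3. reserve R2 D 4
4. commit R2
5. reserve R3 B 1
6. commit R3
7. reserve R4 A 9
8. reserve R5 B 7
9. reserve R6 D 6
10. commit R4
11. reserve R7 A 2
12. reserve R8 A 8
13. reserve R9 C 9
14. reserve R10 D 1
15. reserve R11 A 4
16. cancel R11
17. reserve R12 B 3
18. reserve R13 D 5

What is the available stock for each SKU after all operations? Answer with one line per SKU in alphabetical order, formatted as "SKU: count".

Step 1: reserve R1 B 9 -> on_hand[A=40 B=34 C=56 D=21 E=55] avail[A=40 B=25 C=56 D=21 E=55] open={R1}
Step 2: commit R1 -> on_hand[A=40 B=25 C=56 D=21 E=55] avail[A=40 B=25 C=56 D=21 E=55] open={}
Step 3: reserve R2 D 4 -> on_hand[A=40 B=25 C=56 D=21 E=55] avail[A=40 B=25 C=56 D=17 E=55] open={R2}
Step 4: commit R2 -> on_hand[A=40 B=25 C=56 D=17 E=55] avail[A=40 B=25 C=56 D=17 E=55] open={}
Step 5: reserve R3 B 1 -> on_hand[A=40 B=25 C=56 D=17 E=55] avail[A=40 B=24 C=56 D=17 E=55] open={R3}
Step 6: commit R3 -> on_hand[A=40 B=24 C=56 D=17 E=55] avail[A=40 B=24 C=56 D=17 E=55] open={}
Step 7: reserve R4 A 9 -> on_hand[A=40 B=24 C=56 D=17 E=55] avail[A=31 B=24 C=56 D=17 E=55] open={R4}
Step 8: reserve R5 B 7 -> on_hand[A=40 B=24 C=56 D=17 E=55] avail[A=31 B=17 C=56 D=17 E=55] open={R4,R5}
Step 9: reserve R6 D 6 -> on_hand[A=40 B=24 C=56 D=17 E=55] avail[A=31 B=17 C=56 D=11 E=55] open={R4,R5,R6}
Step 10: commit R4 -> on_hand[A=31 B=24 C=56 D=17 E=55] avail[A=31 B=17 C=56 D=11 E=55] open={R5,R6}
Step 11: reserve R7 A 2 -> on_hand[A=31 B=24 C=56 D=17 E=55] avail[A=29 B=17 C=56 D=11 E=55] open={R5,R6,R7}
Step 12: reserve R8 A 8 -> on_hand[A=31 B=24 C=56 D=17 E=55] avail[A=21 B=17 C=56 D=11 E=55] open={R5,R6,R7,R8}
Step 13: reserve R9 C 9 -> on_hand[A=31 B=24 C=56 D=17 E=55] avail[A=21 B=17 C=47 D=11 E=55] open={R5,R6,R7,R8,R9}
Step 14: reserve R10 D 1 -> on_hand[A=31 B=24 C=56 D=17 E=55] avail[A=21 B=17 C=47 D=10 E=55] open={R10,R5,R6,R7,R8,R9}
Step 15: reserve R11 A 4 -> on_hand[A=31 B=24 C=56 D=17 E=55] avail[A=17 B=17 C=47 D=10 E=55] open={R10,R11,R5,R6,R7,R8,R9}
Step 16: cancel R11 -> on_hand[A=31 B=24 C=56 D=17 E=55] avail[A=21 B=17 C=47 D=10 E=55] open={R10,R5,R6,R7,R8,R9}
Step 17: reserve R12 B 3 -> on_hand[A=31 B=24 C=56 D=17 E=55] avail[A=21 B=14 C=47 D=10 E=55] open={R10,R12,R5,R6,R7,R8,R9}
Step 18: reserve R13 D 5 -> on_hand[A=31 B=24 C=56 D=17 E=55] avail[A=21 B=14 C=47 D=5 E=55] open={R10,R12,R13,R5,R6,R7,R8,R9}

Answer: A: 21
B: 14
C: 47
D: 5
E: 55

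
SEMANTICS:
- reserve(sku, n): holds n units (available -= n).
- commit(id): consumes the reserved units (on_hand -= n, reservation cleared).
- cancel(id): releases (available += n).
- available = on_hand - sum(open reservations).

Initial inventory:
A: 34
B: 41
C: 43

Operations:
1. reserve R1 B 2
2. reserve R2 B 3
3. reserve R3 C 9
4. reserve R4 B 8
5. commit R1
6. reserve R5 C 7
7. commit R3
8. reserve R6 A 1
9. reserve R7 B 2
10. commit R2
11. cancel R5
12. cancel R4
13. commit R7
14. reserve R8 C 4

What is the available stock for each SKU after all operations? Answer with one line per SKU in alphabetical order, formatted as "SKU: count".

Step 1: reserve R1 B 2 -> on_hand[A=34 B=41 C=43] avail[A=34 B=39 C=43] open={R1}
Step 2: reserve R2 B 3 -> on_hand[A=34 B=41 C=43] avail[A=34 B=36 C=43] open={R1,R2}
Step 3: reserve R3 C 9 -> on_hand[A=34 B=41 C=43] avail[A=34 B=36 C=34] open={R1,R2,R3}
Step 4: reserve R4 B 8 -> on_hand[A=34 B=41 C=43] avail[A=34 B=28 C=34] open={R1,R2,R3,R4}
Step 5: commit R1 -> on_hand[A=34 B=39 C=43] avail[A=34 B=28 C=34] open={R2,R3,R4}
Step 6: reserve R5 C 7 -> on_hand[A=34 B=39 C=43] avail[A=34 B=28 C=27] open={R2,R3,R4,R5}
Step 7: commit R3 -> on_hand[A=34 B=39 C=34] avail[A=34 B=28 C=27] open={R2,R4,R5}
Step 8: reserve R6 A 1 -> on_hand[A=34 B=39 C=34] avail[A=33 B=28 C=27] open={R2,R4,R5,R6}
Step 9: reserve R7 B 2 -> on_hand[A=34 B=39 C=34] avail[A=33 B=26 C=27] open={R2,R4,R5,R6,R7}
Step 10: commit R2 -> on_hand[A=34 B=36 C=34] avail[A=33 B=26 C=27] open={R4,R5,R6,R7}
Step 11: cancel R5 -> on_hand[A=34 B=36 C=34] avail[A=33 B=26 C=34] open={R4,R6,R7}
Step 12: cancel R4 -> on_hand[A=34 B=36 C=34] avail[A=33 B=34 C=34] open={R6,R7}
Step 13: commit R7 -> on_hand[A=34 B=34 C=34] avail[A=33 B=34 C=34] open={R6}
Step 14: reserve R8 C 4 -> on_hand[A=34 B=34 C=34] avail[A=33 B=34 C=30] open={R6,R8}

Answer: A: 33
B: 34
C: 30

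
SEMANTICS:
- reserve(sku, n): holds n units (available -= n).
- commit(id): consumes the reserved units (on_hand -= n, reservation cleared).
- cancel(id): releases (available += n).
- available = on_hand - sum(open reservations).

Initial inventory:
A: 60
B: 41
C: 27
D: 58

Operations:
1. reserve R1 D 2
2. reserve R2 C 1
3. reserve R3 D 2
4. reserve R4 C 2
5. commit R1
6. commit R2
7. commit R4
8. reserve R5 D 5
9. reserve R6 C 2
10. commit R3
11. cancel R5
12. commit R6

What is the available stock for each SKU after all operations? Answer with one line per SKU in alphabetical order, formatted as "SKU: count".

Step 1: reserve R1 D 2 -> on_hand[A=60 B=41 C=27 D=58] avail[A=60 B=41 C=27 D=56] open={R1}
Step 2: reserve R2 C 1 -> on_hand[A=60 B=41 C=27 D=58] avail[A=60 B=41 C=26 D=56] open={R1,R2}
Step 3: reserve R3 D 2 -> on_hand[A=60 B=41 C=27 D=58] avail[A=60 B=41 C=26 D=54] open={R1,R2,R3}
Step 4: reserve R4 C 2 -> on_hand[A=60 B=41 C=27 D=58] avail[A=60 B=41 C=24 D=54] open={R1,R2,R3,R4}
Step 5: commit R1 -> on_hand[A=60 B=41 C=27 D=56] avail[A=60 B=41 C=24 D=54] open={R2,R3,R4}
Step 6: commit R2 -> on_hand[A=60 B=41 C=26 D=56] avail[A=60 B=41 C=24 D=54] open={R3,R4}
Step 7: commit R4 -> on_hand[A=60 B=41 C=24 D=56] avail[A=60 B=41 C=24 D=54] open={R3}
Step 8: reserve R5 D 5 -> on_hand[A=60 B=41 C=24 D=56] avail[A=60 B=41 C=24 D=49] open={R3,R5}
Step 9: reserve R6 C 2 -> on_hand[A=60 B=41 C=24 D=56] avail[A=60 B=41 C=22 D=49] open={R3,R5,R6}
Step 10: commit R3 -> on_hand[A=60 B=41 C=24 D=54] avail[A=60 B=41 C=22 D=49] open={R5,R6}
Step 11: cancel R5 -> on_hand[A=60 B=41 C=24 D=54] avail[A=60 B=41 C=22 D=54] open={R6}
Step 12: commit R6 -> on_hand[A=60 B=41 C=22 D=54] avail[A=60 B=41 C=22 D=54] open={}

Answer: A: 60
B: 41
C: 22
D: 54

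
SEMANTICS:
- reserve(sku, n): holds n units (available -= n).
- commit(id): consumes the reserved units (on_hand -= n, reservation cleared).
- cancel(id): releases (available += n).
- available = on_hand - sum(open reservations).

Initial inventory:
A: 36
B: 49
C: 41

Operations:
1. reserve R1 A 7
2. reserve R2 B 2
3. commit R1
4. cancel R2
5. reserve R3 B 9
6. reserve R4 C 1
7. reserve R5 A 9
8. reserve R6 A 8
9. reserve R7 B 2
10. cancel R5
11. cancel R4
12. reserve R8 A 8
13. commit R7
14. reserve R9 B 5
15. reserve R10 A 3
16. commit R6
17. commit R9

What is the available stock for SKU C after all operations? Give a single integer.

Answer: 41

Derivation:
Step 1: reserve R1 A 7 -> on_hand[A=36 B=49 C=41] avail[A=29 B=49 C=41] open={R1}
Step 2: reserve R2 B 2 -> on_hand[A=36 B=49 C=41] avail[A=29 B=47 C=41] open={R1,R2}
Step 3: commit R1 -> on_hand[A=29 B=49 C=41] avail[A=29 B=47 C=41] open={R2}
Step 4: cancel R2 -> on_hand[A=29 B=49 C=41] avail[A=29 B=49 C=41] open={}
Step 5: reserve R3 B 9 -> on_hand[A=29 B=49 C=41] avail[A=29 B=40 C=41] open={R3}
Step 6: reserve R4 C 1 -> on_hand[A=29 B=49 C=41] avail[A=29 B=40 C=40] open={R3,R4}
Step 7: reserve R5 A 9 -> on_hand[A=29 B=49 C=41] avail[A=20 B=40 C=40] open={R3,R4,R5}
Step 8: reserve R6 A 8 -> on_hand[A=29 B=49 C=41] avail[A=12 B=40 C=40] open={R3,R4,R5,R6}
Step 9: reserve R7 B 2 -> on_hand[A=29 B=49 C=41] avail[A=12 B=38 C=40] open={R3,R4,R5,R6,R7}
Step 10: cancel R5 -> on_hand[A=29 B=49 C=41] avail[A=21 B=38 C=40] open={R3,R4,R6,R7}
Step 11: cancel R4 -> on_hand[A=29 B=49 C=41] avail[A=21 B=38 C=41] open={R3,R6,R7}
Step 12: reserve R8 A 8 -> on_hand[A=29 B=49 C=41] avail[A=13 B=38 C=41] open={R3,R6,R7,R8}
Step 13: commit R7 -> on_hand[A=29 B=47 C=41] avail[A=13 B=38 C=41] open={R3,R6,R8}
Step 14: reserve R9 B 5 -> on_hand[A=29 B=47 C=41] avail[A=13 B=33 C=41] open={R3,R6,R8,R9}
Step 15: reserve R10 A 3 -> on_hand[A=29 B=47 C=41] avail[A=10 B=33 C=41] open={R10,R3,R6,R8,R9}
Step 16: commit R6 -> on_hand[A=21 B=47 C=41] avail[A=10 B=33 C=41] open={R10,R3,R8,R9}
Step 17: commit R9 -> on_hand[A=21 B=42 C=41] avail[A=10 B=33 C=41] open={R10,R3,R8}
Final available[C] = 41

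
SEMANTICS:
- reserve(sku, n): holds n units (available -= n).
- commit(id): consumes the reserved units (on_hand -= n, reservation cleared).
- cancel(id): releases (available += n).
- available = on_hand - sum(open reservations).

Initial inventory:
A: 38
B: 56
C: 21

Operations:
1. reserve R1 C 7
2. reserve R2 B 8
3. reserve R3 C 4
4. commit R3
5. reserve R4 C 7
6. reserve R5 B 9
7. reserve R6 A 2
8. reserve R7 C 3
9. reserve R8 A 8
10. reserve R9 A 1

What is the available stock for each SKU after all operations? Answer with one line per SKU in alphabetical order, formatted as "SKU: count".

Step 1: reserve R1 C 7 -> on_hand[A=38 B=56 C=21] avail[A=38 B=56 C=14] open={R1}
Step 2: reserve R2 B 8 -> on_hand[A=38 B=56 C=21] avail[A=38 B=48 C=14] open={R1,R2}
Step 3: reserve R3 C 4 -> on_hand[A=38 B=56 C=21] avail[A=38 B=48 C=10] open={R1,R2,R3}
Step 4: commit R3 -> on_hand[A=38 B=56 C=17] avail[A=38 B=48 C=10] open={R1,R2}
Step 5: reserve R4 C 7 -> on_hand[A=38 B=56 C=17] avail[A=38 B=48 C=3] open={R1,R2,R4}
Step 6: reserve R5 B 9 -> on_hand[A=38 B=56 C=17] avail[A=38 B=39 C=3] open={R1,R2,R4,R5}
Step 7: reserve R6 A 2 -> on_hand[A=38 B=56 C=17] avail[A=36 B=39 C=3] open={R1,R2,R4,R5,R6}
Step 8: reserve R7 C 3 -> on_hand[A=38 B=56 C=17] avail[A=36 B=39 C=0] open={R1,R2,R4,R5,R6,R7}
Step 9: reserve R8 A 8 -> on_hand[A=38 B=56 C=17] avail[A=28 B=39 C=0] open={R1,R2,R4,R5,R6,R7,R8}
Step 10: reserve R9 A 1 -> on_hand[A=38 B=56 C=17] avail[A=27 B=39 C=0] open={R1,R2,R4,R5,R6,R7,R8,R9}

Answer: A: 27
B: 39
C: 0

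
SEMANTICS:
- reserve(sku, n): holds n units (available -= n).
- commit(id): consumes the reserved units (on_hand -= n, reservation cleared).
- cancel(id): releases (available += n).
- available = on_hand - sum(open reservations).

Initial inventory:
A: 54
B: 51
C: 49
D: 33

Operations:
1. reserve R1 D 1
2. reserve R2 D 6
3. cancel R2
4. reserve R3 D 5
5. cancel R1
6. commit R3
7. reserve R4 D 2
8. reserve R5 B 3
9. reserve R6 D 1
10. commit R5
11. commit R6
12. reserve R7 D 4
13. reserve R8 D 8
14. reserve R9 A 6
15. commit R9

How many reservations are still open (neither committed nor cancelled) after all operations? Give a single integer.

Step 1: reserve R1 D 1 -> on_hand[A=54 B=51 C=49 D=33] avail[A=54 B=51 C=49 D=32] open={R1}
Step 2: reserve R2 D 6 -> on_hand[A=54 B=51 C=49 D=33] avail[A=54 B=51 C=49 D=26] open={R1,R2}
Step 3: cancel R2 -> on_hand[A=54 B=51 C=49 D=33] avail[A=54 B=51 C=49 D=32] open={R1}
Step 4: reserve R3 D 5 -> on_hand[A=54 B=51 C=49 D=33] avail[A=54 B=51 C=49 D=27] open={R1,R3}
Step 5: cancel R1 -> on_hand[A=54 B=51 C=49 D=33] avail[A=54 B=51 C=49 D=28] open={R3}
Step 6: commit R3 -> on_hand[A=54 B=51 C=49 D=28] avail[A=54 B=51 C=49 D=28] open={}
Step 7: reserve R4 D 2 -> on_hand[A=54 B=51 C=49 D=28] avail[A=54 B=51 C=49 D=26] open={R4}
Step 8: reserve R5 B 3 -> on_hand[A=54 B=51 C=49 D=28] avail[A=54 B=48 C=49 D=26] open={R4,R5}
Step 9: reserve R6 D 1 -> on_hand[A=54 B=51 C=49 D=28] avail[A=54 B=48 C=49 D=25] open={R4,R5,R6}
Step 10: commit R5 -> on_hand[A=54 B=48 C=49 D=28] avail[A=54 B=48 C=49 D=25] open={R4,R6}
Step 11: commit R6 -> on_hand[A=54 B=48 C=49 D=27] avail[A=54 B=48 C=49 D=25] open={R4}
Step 12: reserve R7 D 4 -> on_hand[A=54 B=48 C=49 D=27] avail[A=54 B=48 C=49 D=21] open={R4,R7}
Step 13: reserve R8 D 8 -> on_hand[A=54 B=48 C=49 D=27] avail[A=54 B=48 C=49 D=13] open={R4,R7,R8}
Step 14: reserve R9 A 6 -> on_hand[A=54 B=48 C=49 D=27] avail[A=48 B=48 C=49 D=13] open={R4,R7,R8,R9}
Step 15: commit R9 -> on_hand[A=48 B=48 C=49 D=27] avail[A=48 B=48 C=49 D=13] open={R4,R7,R8}
Open reservations: ['R4', 'R7', 'R8'] -> 3

Answer: 3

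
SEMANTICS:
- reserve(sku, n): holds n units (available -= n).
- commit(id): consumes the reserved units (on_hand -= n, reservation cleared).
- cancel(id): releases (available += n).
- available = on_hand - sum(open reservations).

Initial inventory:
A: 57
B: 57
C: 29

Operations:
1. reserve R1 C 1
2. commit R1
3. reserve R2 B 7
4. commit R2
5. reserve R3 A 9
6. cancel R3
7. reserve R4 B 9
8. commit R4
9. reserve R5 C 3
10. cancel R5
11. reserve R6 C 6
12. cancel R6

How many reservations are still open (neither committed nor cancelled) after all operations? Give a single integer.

Step 1: reserve R1 C 1 -> on_hand[A=57 B=57 C=29] avail[A=57 B=57 C=28] open={R1}
Step 2: commit R1 -> on_hand[A=57 B=57 C=28] avail[A=57 B=57 C=28] open={}
Step 3: reserve R2 B 7 -> on_hand[A=57 B=57 C=28] avail[A=57 B=50 C=28] open={R2}
Step 4: commit R2 -> on_hand[A=57 B=50 C=28] avail[A=57 B=50 C=28] open={}
Step 5: reserve R3 A 9 -> on_hand[A=57 B=50 C=28] avail[A=48 B=50 C=28] open={R3}
Step 6: cancel R3 -> on_hand[A=57 B=50 C=28] avail[A=57 B=50 C=28] open={}
Step 7: reserve R4 B 9 -> on_hand[A=57 B=50 C=28] avail[A=57 B=41 C=28] open={R4}
Step 8: commit R4 -> on_hand[A=57 B=41 C=28] avail[A=57 B=41 C=28] open={}
Step 9: reserve R5 C 3 -> on_hand[A=57 B=41 C=28] avail[A=57 B=41 C=25] open={R5}
Step 10: cancel R5 -> on_hand[A=57 B=41 C=28] avail[A=57 B=41 C=28] open={}
Step 11: reserve R6 C 6 -> on_hand[A=57 B=41 C=28] avail[A=57 B=41 C=22] open={R6}
Step 12: cancel R6 -> on_hand[A=57 B=41 C=28] avail[A=57 B=41 C=28] open={}
Open reservations: [] -> 0

Answer: 0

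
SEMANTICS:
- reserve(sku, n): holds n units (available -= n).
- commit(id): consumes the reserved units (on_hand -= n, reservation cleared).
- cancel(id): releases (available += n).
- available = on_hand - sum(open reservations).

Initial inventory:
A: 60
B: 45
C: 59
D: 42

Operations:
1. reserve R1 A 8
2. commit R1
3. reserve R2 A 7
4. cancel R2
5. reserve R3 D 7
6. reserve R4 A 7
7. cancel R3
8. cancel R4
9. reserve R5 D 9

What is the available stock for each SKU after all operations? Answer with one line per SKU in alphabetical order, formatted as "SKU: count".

Answer: A: 52
B: 45
C: 59
D: 33

Derivation:
Step 1: reserve R1 A 8 -> on_hand[A=60 B=45 C=59 D=42] avail[A=52 B=45 C=59 D=42] open={R1}
Step 2: commit R1 -> on_hand[A=52 B=45 C=59 D=42] avail[A=52 B=45 C=59 D=42] open={}
Step 3: reserve R2 A 7 -> on_hand[A=52 B=45 C=59 D=42] avail[A=45 B=45 C=59 D=42] open={R2}
Step 4: cancel R2 -> on_hand[A=52 B=45 C=59 D=42] avail[A=52 B=45 C=59 D=42] open={}
Step 5: reserve R3 D 7 -> on_hand[A=52 B=45 C=59 D=42] avail[A=52 B=45 C=59 D=35] open={R3}
Step 6: reserve R4 A 7 -> on_hand[A=52 B=45 C=59 D=42] avail[A=45 B=45 C=59 D=35] open={R3,R4}
Step 7: cancel R3 -> on_hand[A=52 B=45 C=59 D=42] avail[A=45 B=45 C=59 D=42] open={R4}
Step 8: cancel R4 -> on_hand[A=52 B=45 C=59 D=42] avail[A=52 B=45 C=59 D=42] open={}
Step 9: reserve R5 D 9 -> on_hand[A=52 B=45 C=59 D=42] avail[A=52 B=45 C=59 D=33] open={R5}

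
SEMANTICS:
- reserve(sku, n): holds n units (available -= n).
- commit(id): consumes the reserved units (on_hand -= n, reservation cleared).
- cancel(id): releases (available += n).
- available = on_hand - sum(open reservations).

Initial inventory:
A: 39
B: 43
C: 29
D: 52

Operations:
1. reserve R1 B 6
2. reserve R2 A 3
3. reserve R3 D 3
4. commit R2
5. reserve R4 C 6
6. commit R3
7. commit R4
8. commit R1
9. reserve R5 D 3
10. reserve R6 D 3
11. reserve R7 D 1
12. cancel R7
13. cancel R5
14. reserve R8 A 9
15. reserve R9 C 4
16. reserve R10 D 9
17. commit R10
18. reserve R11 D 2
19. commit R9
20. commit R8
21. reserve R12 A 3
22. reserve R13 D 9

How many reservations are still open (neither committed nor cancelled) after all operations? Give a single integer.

Step 1: reserve R1 B 6 -> on_hand[A=39 B=43 C=29 D=52] avail[A=39 B=37 C=29 D=52] open={R1}
Step 2: reserve R2 A 3 -> on_hand[A=39 B=43 C=29 D=52] avail[A=36 B=37 C=29 D=52] open={R1,R2}
Step 3: reserve R3 D 3 -> on_hand[A=39 B=43 C=29 D=52] avail[A=36 B=37 C=29 D=49] open={R1,R2,R3}
Step 4: commit R2 -> on_hand[A=36 B=43 C=29 D=52] avail[A=36 B=37 C=29 D=49] open={R1,R3}
Step 5: reserve R4 C 6 -> on_hand[A=36 B=43 C=29 D=52] avail[A=36 B=37 C=23 D=49] open={R1,R3,R4}
Step 6: commit R3 -> on_hand[A=36 B=43 C=29 D=49] avail[A=36 B=37 C=23 D=49] open={R1,R4}
Step 7: commit R4 -> on_hand[A=36 B=43 C=23 D=49] avail[A=36 B=37 C=23 D=49] open={R1}
Step 8: commit R1 -> on_hand[A=36 B=37 C=23 D=49] avail[A=36 B=37 C=23 D=49] open={}
Step 9: reserve R5 D 3 -> on_hand[A=36 B=37 C=23 D=49] avail[A=36 B=37 C=23 D=46] open={R5}
Step 10: reserve R6 D 3 -> on_hand[A=36 B=37 C=23 D=49] avail[A=36 B=37 C=23 D=43] open={R5,R6}
Step 11: reserve R7 D 1 -> on_hand[A=36 B=37 C=23 D=49] avail[A=36 B=37 C=23 D=42] open={R5,R6,R7}
Step 12: cancel R7 -> on_hand[A=36 B=37 C=23 D=49] avail[A=36 B=37 C=23 D=43] open={R5,R6}
Step 13: cancel R5 -> on_hand[A=36 B=37 C=23 D=49] avail[A=36 B=37 C=23 D=46] open={R6}
Step 14: reserve R8 A 9 -> on_hand[A=36 B=37 C=23 D=49] avail[A=27 B=37 C=23 D=46] open={R6,R8}
Step 15: reserve R9 C 4 -> on_hand[A=36 B=37 C=23 D=49] avail[A=27 B=37 C=19 D=46] open={R6,R8,R9}
Step 16: reserve R10 D 9 -> on_hand[A=36 B=37 C=23 D=49] avail[A=27 B=37 C=19 D=37] open={R10,R6,R8,R9}
Step 17: commit R10 -> on_hand[A=36 B=37 C=23 D=40] avail[A=27 B=37 C=19 D=37] open={R6,R8,R9}
Step 18: reserve R11 D 2 -> on_hand[A=36 B=37 C=23 D=40] avail[A=27 B=37 C=19 D=35] open={R11,R6,R8,R9}
Step 19: commit R9 -> on_hand[A=36 B=37 C=19 D=40] avail[A=27 B=37 C=19 D=35] open={R11,R6,R8}
Step 20: commit R8 -> on_hand[A=27 B=37 C=19 D=40] avail[A=27 B=37 C=19 D=35] open={R11,R6}
Step 21: reserve R12 A 3 -> on_hand[A=27 B=37 C=19 D=40] avail[A=24 B=37 C=19 D=35] open={R11,R12,R6}
Step 22: reserve R13 D 9 -> on_hand[A=27 B=37 C=19 D=40] avail[A=24 B=37 C=19 D=26] open={R11,R12,R13,R6}
Open reservations: ['R11', 'R12', 'R13', 'R6'] -> 4

Answer: 4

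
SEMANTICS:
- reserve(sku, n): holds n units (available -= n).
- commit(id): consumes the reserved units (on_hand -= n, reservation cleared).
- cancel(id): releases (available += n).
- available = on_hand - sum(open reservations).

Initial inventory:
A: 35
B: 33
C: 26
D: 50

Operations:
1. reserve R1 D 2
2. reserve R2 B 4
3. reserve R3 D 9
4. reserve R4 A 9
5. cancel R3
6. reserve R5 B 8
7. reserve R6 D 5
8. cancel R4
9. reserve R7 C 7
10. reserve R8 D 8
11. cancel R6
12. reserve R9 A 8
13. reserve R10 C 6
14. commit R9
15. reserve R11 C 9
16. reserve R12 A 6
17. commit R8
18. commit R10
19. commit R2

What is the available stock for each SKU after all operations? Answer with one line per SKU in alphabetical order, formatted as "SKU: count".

Answer: A: 21
B: 21
C: 4
D: 40

Derivation:
Step 1: reserve R1 D 2 -> on_hand[A=35 B=33 C=26 D=50] avail[A=35 B=33 C=26 D=48] open={R1}
Step 2: reserve R2 B 4 -> on_hand[A=35 B=33 C=26 D=50] avail[A=35 B=29 C=26 D=48] open={R1,R2}
Step 3: reserve R3 D 9 -> on_hand[A=35 B=33 C=26 D=50] avail[A=35 B=29 C=26 D=39] open={R1,R2,R3}
Step 4: reserve R4 A 9 -> on_hand[A=35 B=33 C=26 D=50] avail[A=26 B=29 C=26 D=39] open={R1,R2,R3,R4}
Step 5: cancel R3 -> on_hand[A=35 B=33 C=26 D=50] avail[A=26 B=29 C=26 D=48] open={R1,R2,R4}
Step 6: reserve R5 B 8 -> on_hand[A=35 B=33 C=26 D=50] avail[A=26 B=21 C=26 D=48] open={R1,R2,R4,R5}
Step 7: reserve R6 D 5 -> on_hand[A=35 B=33 C=26 D=50] avail[A=26 B=21 C=26 D=43] open={R1,R2,R4,R5,R6}
Step 8: cancel R4 -> on_hand[A=35 B=33 C=26 D=50] avail[A=35 B=21 C=26 D=43] open={R1,R2,R5,R6}
Step 9: reserve R7 C 7 -> on_hand[A=35 B=33 C=26 D=50] avail[A=35 B=21 C=19 D=43] open={R1,R2,R5,R6,R7}
Step 10: reserve R8 D 8 -> on_hand[A=35 B=33 C=26 D=50] avail[A=35 B=21 C=19 D=35] open={R1,R2,R5,R6,R7,R8}
Step 11: cancel R6 -> on_hand[A=35 B=33 C=26 D=50] avail[A=35 B=21 C=19 D=40] open={R1,R2,R5,R7,R8}
Step 12: reserve R9 A 8 -> on_hand[A=35 B=33 C=26 D=50] avail[A=27 B=21 C=19 D=40] open={R1,R2,R5,R7,R8,R9}
Step 13: reserve R10 C 6 -> on_hand[A=35 B=33 C=26 D=50] avail[A=27 B=21 C=13 D=40] open={R1,R10,R2,R5,R7,R8,R9}
Step 14: commit R9 -> on_hand[A=27 B=33 C=26 D=50] avail[A=27 B=21 C=13 D=40] open={R1,R10,R2,R5,R7,R8}
Step 15: reserve R11 C 9 -> on_hand[A=27 B=33 C=26 D=50] avail[A=27 B=21 C=4 D=40] open={R1,R10,R11,R2,R5,R7,R8}
Step 16: reserve R12 A 6 -> on_hand[A=27 B=33 C=26 D=50] avail[A=21 B=21 C=4 D=40] open={R1,R10,R11,R12,R2,R5,R7,R8}
Step 17: commit R8 -> on_hand[A=27 B=33 C=26 D=42] avail[A=21 B=21 C=4 D=40] open={R1,R10,R11,R12,R2,R5,R7}
Step 18: commit R10 -> on_hand[A=27 B=33 C=20 D=42] avail[A=21 B=21 C=4 D=40] open={R1,R11,R12,R2,R5,R7}
Step 19: commit R2 -> on_hand[A=27 B=29 C=20 D=42] avail[A=21 B=21 C=4 D=40] open={R1,R11,R12,R5,R7}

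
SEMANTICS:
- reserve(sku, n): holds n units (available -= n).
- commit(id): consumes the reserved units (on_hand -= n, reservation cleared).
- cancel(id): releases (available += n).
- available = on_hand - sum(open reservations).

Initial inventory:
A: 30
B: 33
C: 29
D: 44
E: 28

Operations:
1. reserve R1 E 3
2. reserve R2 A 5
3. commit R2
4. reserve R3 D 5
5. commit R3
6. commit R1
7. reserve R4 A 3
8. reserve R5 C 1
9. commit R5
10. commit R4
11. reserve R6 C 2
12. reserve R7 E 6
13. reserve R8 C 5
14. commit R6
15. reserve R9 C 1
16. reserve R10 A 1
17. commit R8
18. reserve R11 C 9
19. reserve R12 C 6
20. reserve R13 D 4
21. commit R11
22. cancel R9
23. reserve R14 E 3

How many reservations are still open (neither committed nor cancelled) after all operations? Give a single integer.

Answer: 5

Derivation:
Step 1: reserve R1 E 3 -> on_hand[A=30 B=33 C=29 D=44 E=28] avail[A=30 B=33 C=29 D=44 E=25] open={R1}
Step 2: reserve R2 A 5 -> on_hand[A=30 B=33 C=29 D=44 E=28] avail[A=25 B=33 C=29 D=44 E=25] open={R1,R2}
Step 3: commit R2 -> on_hand[A=25 B=33 C=29 D=44 E=28] avail[A=25 B=33 C=29 D=44 E=25] open={R1}
Step 4: reserve R3 D 5 -> on_hand[A=25 B=33 C=29 D=44 E=28] avail[A=25 B=33 C=29 D=39 E=25] open={R1,R3}
Step 5: commit R3 -> on_hand[A=25 B=33 C=29 D=39 E=28] avail[A=25 B=33 C=29 D=39 E=25] open={R1}
Step 6: commit R1 -> on_hand[A=25 B=33 C=29 D=39 E=25] avail[A=25 B=33 C=29 D=39 E=25] open={}
Step 7: reserve R4 A 3 -> on_hand[A=25 B=33 C=29 D=39 E=25] avail[A=22 B=33 C=29 D=39 E=25] open={R4}
Step 8: reserve R5 C 1 -> on_hand[A=25 B=33 C=29 D=39 E=25] avail[A=22 B=33 C=28 D=39 E=25] open={R4,R5}
Step 9: commit R5 -> on_hand[A=25 B=33 C=28 D=39 E=25] avail[A=22 B=33 C=28 D=39 E=25] open={R4}
Step 10: commit R4 -> on_hand[A=22 B=33 C=28 D=39 E=25] avail[A=22 B=33 C=28 D=39 E=25] open={}
Step 11: reserve R6 C 2 -> on_hand[A=22 B=33 C=28 D=39 E=25] avail[A=22 B=33 C=26 D=39 E=25] open={R6}
Step 12: reserve R7 E 6 -> on_hand[A=22 B=33 C=28 D=39 E=25] avail[A=22 B=33 C=26 D=39 E=19] open={R6,R7}
Step 13: reserve R8 C 5 -> on_hand[A=22 B=33 C=28 D=39 E=25] avail[A=22 B=33 C=21 D=39 E=19] open={R6,R7,R8}
Step 14: commit R6 -> on_hand[A=22 B=33 C=26 D=39 E=25] avail[A=22 B=33 C=21 D=39 E=19] open={R7,R8}
Step 15: reserve R9 C 1 -> on_hand[A=22 B=33 C=26 D=39 E=25] avail[A=22 B=33 C=20 D=39 E=19] open={R7,R8,R9}
Step 16: reserve R10 A 1 -> on_hand[A=22 B=33 C=26 D=39 E=25] avail[A=21 B=33 C=20 D=39 E=19] open={R10,R7,R8,R9}
Step 17: commit R8 -> on_hand[A=22 B=33 C=21 D=39 E=25] avail[A=21 B=33 C=20 D=39 E=19] open={R10,R7,R9}
Step 18: reserve R11 C 9 -> on_hand[A=22 B=33 C=21 D=39 E=25] avail[A=21 B=33 C=11 D=39 E=19] open={R10,R11,R7,R9}
Step 19: reserve R12 C 6 -> on_hand[A=22 B=33 C=21 D=39 E=25] avail[A=21 B=33 C=5 D=39 E=19] open={R10,R11,R12,R7,R9}
Step 20: reserve R13 D 4 -> on_hand[A=22 B=33 C=21 D=39 E=25] avail[A=21 B=33 C=5 D=35 E=19] open={R10,R11,R12,R13,R7,R9}
Step 21: commit R11 -> on_hand[A=22 B=33 C=12 D=39 E=25] avail[A=21 B=33 C=5 D=35 E=19] open={R10,R12,R13,R7,R9}
Step 22: cancel R9 -> on_hand[A=22 B=33 C=12 D=39 E=25] avail[A=21 B=33 C=6 D=35 E=19] open={R10,R12,R13,R7}
Step 23: reserve R14 E 3 -> on_hand[A=22 B=33 C=12 D=39 E=25] avail[A=21 B=33 C=6 D=35 E=16] open={R10,R12,R13,R14,R7}
Open reservations: ['R10', 'R12', 'R13', 'R14', 'R7'] -> 5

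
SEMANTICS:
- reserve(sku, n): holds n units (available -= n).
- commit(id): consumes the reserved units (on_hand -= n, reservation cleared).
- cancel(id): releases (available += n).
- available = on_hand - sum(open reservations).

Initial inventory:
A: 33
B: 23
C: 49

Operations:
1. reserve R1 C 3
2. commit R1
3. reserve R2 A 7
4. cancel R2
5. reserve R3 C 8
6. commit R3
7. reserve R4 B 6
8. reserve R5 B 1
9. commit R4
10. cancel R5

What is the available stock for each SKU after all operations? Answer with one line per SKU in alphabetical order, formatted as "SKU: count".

Step 1: reserve R1 C 3 -> on_hand[A=33 B=23 C=49] avail[A=33 B=23 C=46] open={R1}
Step 2: commit R1 -> on_hand[A=33 B=23 C=46] avail[A=33 B=23 C=46] open={}
Step 3: reserve R2 A 7 -> on_hand[A=33 B=23 C=46] avail[A=26 B=23 C=46] open={R2}
Step 4: cancel R2 -> on_hand[A=33 B=23 C=46] avail[A=33 B=23 C=46] open={}
Step 5: reserve R3 C 8 -> on_hand[A=33 B=23 C=46] avail[A=33 B=23 C=38] open={R3}
Step 6: commit R3 -> on_hand[A=33 B=23 C=38] avail[A=33 B=23 C=38] open={}
Step 7: reserve R4 B 6 -> on_hand[A=33 B=23 C=38] avail[A=33 B=17 C=38] open={R4}
Step 8: reserve R5 B 1 -> on_hand[A=33 B=23 C=38] avail[A=33 B=16 C=38] open={R4,R5}
Step 9: commit R4 -> on_hand[A=33 B=17 C=38] avail[A=33 B=16 C=38] open={R5}
Step 10: cancel R5 -> on_hand[A=33 B=17 C=38] avail[A=33 B=17 C=38] open={}

Answer: A: 33
B: 17
C: 38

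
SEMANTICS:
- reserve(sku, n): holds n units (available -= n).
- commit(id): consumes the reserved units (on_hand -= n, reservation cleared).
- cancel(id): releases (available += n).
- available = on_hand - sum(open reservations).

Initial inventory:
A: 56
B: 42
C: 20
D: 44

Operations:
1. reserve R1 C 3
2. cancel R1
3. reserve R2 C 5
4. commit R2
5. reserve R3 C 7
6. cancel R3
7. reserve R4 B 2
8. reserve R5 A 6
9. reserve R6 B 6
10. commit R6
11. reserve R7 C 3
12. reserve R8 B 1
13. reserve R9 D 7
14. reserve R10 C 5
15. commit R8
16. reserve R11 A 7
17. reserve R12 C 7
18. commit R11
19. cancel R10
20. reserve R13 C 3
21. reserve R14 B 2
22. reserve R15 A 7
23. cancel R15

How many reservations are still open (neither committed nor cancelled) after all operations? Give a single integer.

Step 1: reserve R1 C 3 -> on_hand[A=56 B=42 C=20 D=44] avail[A=56 B=42 C=17 D=44] open={R1}
Step 2: cancel R1 -> on_hand[A=56 B=42 C=20 D=44] avail[A=56 B=42 C=20 D=44] open={}
Step 3: reserve R2 C 5 -> on_hand[A=56 B=42 C=20 D=44] avail[A=56 B=42 C=15 D=44] open={R2}
Step 4: commit R2 -> on_hand[A=56 B=42 C=15 D=44] avail[A=56 B=42 C=15 D=44] open={}
Step 5: reserve R3 C 7 -> on_hand[A=56 B=42 C=15 D=44] avail[A=56 B=42 C=8 D=44] open={R3}
Step 6: cancel R3 -> on_hand[A=56 B=42 C=15 D=44] avail[A=56 B=42 C=15 D=44] open={}
Step 7: reserve R4 B 2 -> on_hand[A=56 B=42 C=15 D=44] avail[A=56 B=40 C=15 D=44] open={R4}
Step 8: reserve R5 A 6 -> on_hand[A=56 B=42 C=15 D=44] avail[A=50 B=40 C=15 D=44] open={R4,R5}
Step 9: reserve R6 B 6 -> on_hand[A=56 B=42 C=15 D=44] avail[A=50 B=34 C=15 D=44] open={R4,R5,R6}
Step 10: commit R6 -> on_hand[A=56 B=36 C=15 D=44] avail[A=50 B=34 C=15 D=44] open={R4,R5}
Step 11: reserve R7 C 3 -> on_hand[A=56 B=36 C=15 D=44] avail[A=50 B=34 C=12 D=44] open={R4,R5,R7}
Step 12: reserve R8 B 1 -> on_hand[A=56 B=36 C=15 D=44] avail[A=50 B=33 C=12 D=44] open={R4,R5,R7,R8}
Step 13: reserve R9 D 7 -> on_hand[A=56 B=36 C=15 D=44] avail[A=50 B=33 C=12 D=37] open={R4,R5,R7,R8,R9}
Step 14: reserve R10 C 5 -> on_hand[A=56 B=36 C=15 D=44] avail[A=50 B=33 C=7 D=37] open={R10,R4,R5,R7,R8,R9}
Step 15: commit R8 -> on_hand[A=56 B=35 C=15 D=44] avail[A=50 B=33 C=7 D=37] open={R10,R4,R5,R7,R9}
Step 16: reserve R11 A 7 -> on_hand[A=56 B=35 C=15 D=44] avail[A=43 B=33 C=7 D=37] open={R10,R11,R4,R5,R7,R9}
Step 17: reserve R12 C 7 -> on_hand[A=56 B=35 C=15 D=44] avail[A=43 B=33 C=0 D=37] open={R10,R11,R12,R4,R5,R7,R9}
Step 18: commit R11 -> on_hand[A=49 B=35 C=15 D=44] avail[A=43 B=33 C=0 D=37] open={R10,R12,R4,R5,R7,R9}
Step 19: cancel R10 -> on_hand[A=49 B=35 C=15 D=44] avail[A=43 B=33 C=5 D=37] open={R12,R4,R5,R7,R9}
Step 20: reserve R13 C 3 -> on_hand[A=49 B=35 C=15 D=44] avail[A=43 B=33 C=2 D=37] open={R12,R13,R4,R5,R7,R9}
Step 21: reserve R14 B 2 -> on_hand[A=49 B=35 C=15 D=44] avail[A=43 B=31 C=2 D=37] open={R12,R13,R14,R4,R5,R7,R9}
Step 22: reserve R15 A 7 -> on_hand[A=49 B=35 C=15 D=44] avail[A=36 B=31 C=2 D=37] open={R12,R13,R14,R15,R4,R5,R7,R9}
Step 23: cancel R15 -> on_hand[A=49 B=35 C=15 D=44] avail[A=43 B=31 C=2 D=37] open={R12,R13,R14,R4,R5,R7,R9}
Open reservations: ['R12', 'R13', 'R14', 'R4', 'R5', 'R7', 'R9'] -> 7

Answer: 7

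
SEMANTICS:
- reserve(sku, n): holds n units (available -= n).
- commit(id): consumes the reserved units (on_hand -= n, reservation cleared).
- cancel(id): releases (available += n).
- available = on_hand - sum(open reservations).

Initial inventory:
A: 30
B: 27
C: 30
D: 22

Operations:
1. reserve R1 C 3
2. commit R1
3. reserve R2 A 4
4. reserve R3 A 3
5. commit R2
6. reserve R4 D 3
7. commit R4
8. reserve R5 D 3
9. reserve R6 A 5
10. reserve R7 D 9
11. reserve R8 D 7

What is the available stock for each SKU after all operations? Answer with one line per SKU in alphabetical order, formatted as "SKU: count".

Answer: A: 18
B: 27
C: 27
D: 0

Derivation:
Step 1: reserve R1 C 3 -> on_hand[A=30 B=27 C=30 D=22] avail[A=30 B=27 C=27 D=22] open={R1}
Step 2: commit R1 -> on_hand[A=30 B=27 C=27 D=22] avail[A=30 B=27 C=27 D=22] open={}
Step 3: reserve R2 A 4 -> on_hand[A=30 B=27 C=27 D=22] avail[A=26 B=27 C=27 D=22] open={R2}
Step 4: reserve R3 A 3 -> on_hand[A=30 B=27 C=27 D=22] avail[A=23 B=27 C=27 D=22] open={R2,R3}
Step 5: commit R2 -> on_hand[A=26 B=27 C=27 D=22] avail[A=23 B=27 C=27 D=22] open={R3}
Step 6: reserve R4 D 3 -> on_hand[A=26 B=27 C=27 D=22] avail[A=23 B=27 C=27 D=19] open={R3,R4}
Step 7: commit R4 -> on_hand[A=26 B=27 C=27 D=19] avail[A=23 B=27 C=27 D=19] open={R3}
Step 8: reserve R5 D 3 -> on_hand[A=26 B=27 C=27 D=19] avail[A=23 B=27 C=27 D=16] open={R3,R5}
Step 9: reserve R6 A 5 -> on_hand[A=26 B=27 C=27 D=19] avail[A=18 B=27 C=27 D=16] open={R3,R5,R6}
Step 10: reserve R7 D 9 -> on_hand[A=26 B=27 C=27 D=19] avail[A=18 B=27 C=27 D=7] open={R3,R5,R6,R7}
Step 11: reserve R8 D 7 -> on_hand[A=26 B=27 C=27 D=19] avail[A=18 B=27 C=27 D=0] open={R3,R5,R6,R7,R8}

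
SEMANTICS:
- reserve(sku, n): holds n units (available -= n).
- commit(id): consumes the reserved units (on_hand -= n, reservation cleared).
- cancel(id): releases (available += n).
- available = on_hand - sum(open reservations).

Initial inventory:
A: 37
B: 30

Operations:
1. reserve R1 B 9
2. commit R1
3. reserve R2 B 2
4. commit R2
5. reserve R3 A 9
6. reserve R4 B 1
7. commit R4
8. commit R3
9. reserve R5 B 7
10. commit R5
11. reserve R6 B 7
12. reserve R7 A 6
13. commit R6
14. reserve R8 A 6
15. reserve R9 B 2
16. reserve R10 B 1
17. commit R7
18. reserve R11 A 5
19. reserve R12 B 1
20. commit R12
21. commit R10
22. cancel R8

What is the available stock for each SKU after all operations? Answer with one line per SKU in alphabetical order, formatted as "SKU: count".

Step 1: reserve R1 B 9 -> on_hand[A=37 B=30] avail[A=37 B=21] open={R1}
Step 2: commit R1 -> on_hand[A=37 B=21] avail[A=37 B=21] open={}
Step 3: reserve R2 B 2 -> on_hand[A=37 B=21] avail[A=37 B=19] open={R2}
Step 4: commit R2 -> on_hand[A=37 B=19] avail[A=37 B=19] open={}
Step 5: reserve R3 A 9 -> on_hand[A=37 B=19] avail[A=28 B=19] open={R3}
Step 6: reserve R4 B 1 -> on_hand[A=37 B=19] avail[A=28 B=18] open={R3,R4}
Step 7: commit R4 -> on_hand[A=37 B=18] avail[A=28 B=18] open={R3}
Step 8: commit R3 -> on_hand[A=28 B=18] avail[A=28 B=18] open={}
Step 9: reserve R5 B 7 -> on_hand[A=28 B=18] avail[A=28 B=11] open={R5}
Step 10: commit R5 -> on_hand[A=28 B=11] avail[A=28 B=11] open={}
Step 11: reserve R6 B 7 -> on_hand[A=28 B=11] avail[A=28 B=4] open={R6}
Step 12: reserve R7 A 6 -> on_hand[A=28 B=11] avail[A=22 B=4] open={R6,R7}
Step 13: commit R6 -> on_hand[A=28 B=4] avail[A=22 B=4] open={R7}
Step 14: reserve R8 A 6 -> on_hand[A=28 B=4] avail[A=16 B=4] open={R7,R8}
Step 15: reserve R9 B 2 -> on_hand[A=28 B=4] avail[A=16 B=2] open={R7,R8,R9}
Step 16: reserve R10 B 1 -> on_hand[A=28 B=4] avail[A=16 B=1] open={R10,R7,R8,R9}
Step 17: commit R7 -> on_hand[A=22 B=4] avail[A=16 B=1] open={R10,R8,R9}
Step 18: reserve R11 A 5 -> on_hand[A=22 B=4] avail[A=11 B=1] open={R10,R11,R8,R9}
Step 19: reserve R12 B 1 -> on_hand[A=22 B=4] avail[A=11 B=0] open={R10,R11,R12,R8,R9}
Step 20: commit R12 -> on_hand[A=22 B=3] avail[A=11 B=0] open={R10,R11,R8,R9}
Step 21: commit R10 -> on_hand[A=22 B=2] avail[A=11 B=0] open={R11,R8,R9}
Step 22: cancel R8 -> on_hand[A=22 B=2] avail[A=17 B=0] open={R11,R9}

Answer: A: 17
B: 0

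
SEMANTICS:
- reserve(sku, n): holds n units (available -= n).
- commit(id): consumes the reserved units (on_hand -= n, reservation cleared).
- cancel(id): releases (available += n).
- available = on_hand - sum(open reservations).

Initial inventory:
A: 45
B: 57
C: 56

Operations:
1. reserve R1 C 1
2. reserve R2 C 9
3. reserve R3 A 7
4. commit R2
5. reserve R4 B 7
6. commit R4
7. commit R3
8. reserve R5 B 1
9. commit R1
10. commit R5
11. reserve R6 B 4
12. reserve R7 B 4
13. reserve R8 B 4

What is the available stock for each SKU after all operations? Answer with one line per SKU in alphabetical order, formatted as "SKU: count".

Step 1: reserve R1 C 1 -> on_hand[A=45 B=57 C=56] avail[A=45 B=57 C=55] open={R1}
Step 2: reserve R2 C 9 -> on_hand[A=45 B=57 C=56] avail[A=45 B=57 C=46] open={R1,R2}
Step 3: reserve R3 A 7 -> on_hand[A=45 B=57 C=56] avail[A=38 B=57 C=46] open={R1,R2,R3}
Step 4: commit R2 -> on_hand[A=45 B=57 C=47] avail[A=38 B=57 C=46] open={R1,R3}
Step 5: reserve R4 B 7 -> on_hand[A=45 B=57 C=47] avail[A=38 B=50 C=46] open={R1,R3,R4}
Step 6: commit R4 -> on_hand[A=45 B=50 C=47] avail[A=38 B=50 C=46] open={R1,R3}
Step 7: commit R3 -> on_hand[A=38 B=50 C=47] avail[A=38 B=50 C=46] open={R1}
Step 8: reserve R5 B 1 -> on_hand[A=38 B=50 C=47] avail[A=38 B=49 C=46] open={R1,R5}
Step 9: commit R1 -> on_hand[A=38 B=50 C=46] avail[A=38 B=49 C=46] open={R5}
Step 10: commit R5 -> on_hand[A=38 B=49 C=46] avail[A=38 B=49 C=46] open={}
Step 11: reserve R6 B 4 -> on_hand[A=38 B=49 C=46] avail[A=38 B=45 C=46] open={R6}
Step 12: reserve R7 B 4 -> on_hand[A=38 B=49 C=46] avail[A=38 B=41 C=46] open={R6,R7}
Step 13: reserve R8 B 4 -> on_hand[A=38 B=49 C=46] avail[A=38 B=37 C=46] open={R6,R7,R8}

Answer: A: 38
B: 37
C: 46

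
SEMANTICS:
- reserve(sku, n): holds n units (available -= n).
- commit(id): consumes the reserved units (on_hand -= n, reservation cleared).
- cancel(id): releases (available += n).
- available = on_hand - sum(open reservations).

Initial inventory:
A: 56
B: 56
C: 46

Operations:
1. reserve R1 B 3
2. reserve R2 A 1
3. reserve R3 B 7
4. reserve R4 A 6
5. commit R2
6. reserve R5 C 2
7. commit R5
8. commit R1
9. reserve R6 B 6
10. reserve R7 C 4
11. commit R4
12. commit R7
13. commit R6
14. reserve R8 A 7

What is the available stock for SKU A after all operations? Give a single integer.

Step 1: reserve R1 B 3 -> on_hand[A=56 B=56 C=46] avail[A=56 B=53 C=46] open={R1}
Step 2: reserve R2 A 1 -> on_hand[A=56 B=56 C=46] avail[A=55 B=53 C=46] open={R1,R2}
Step 3: reserve R3 B 7 -> on_hand[A=56 B=56 C=46] avail[A=55 B=46 C=46] open={R1,R2,R3}
Step 4: reserve R4 A 6 -> on_hand[A=56 B=56 C=46] avail[A=49 B=46 C=46] open={R1,R2,R3,R4}
Step 5: commit R2 -> on_hand[A=55 B=56 C=46] avail[A=49 B=46 C=46] open={R1,R3,R4}
Step 6: reserve R5 C 2 -> on_hand[A=55 B=56 C=46] avail[A=49 B=46 C=44] open={R1,R3,R4,R5}
Step 7: commit R5 -> on_hand[A=55 B=56 C=44] avail[A=49 B=46 C=44] open={R1,R3,R4}
Step 8: commit R1 -> on_hand[A=55 B=53 C=44] avail[A=49 B=46 C=44] open={R3,R4}
Step 9: reserve R6 B 6 -> on_hand[A=55 B=53 C=44] avail[A=49 B=40 C=44] open={R3,R4,R6}
Step 10: reserve R7 C 4 -> on_hand[A=55 B=53 C=44] avail[A=49 B=40 C=40] open={R3,R4,R6,R7}
Step 11: commit R4 -> on_hand[A=49 B=53 C=44] avail[A=49 B=40 C=40] open={R3,R6,R7}
Step 12: commit R7 -> on_hand[A=49 B=53 C=40] avail[A=49 B=40 C=40] open={R3,R6}
Step 13: commit R6 -> on_hand[A=49 B=47 C=40] avail[A=49 B=40 C=40] open={R3}
Step 14: reserve R8 A 7 -> on_hand[A=49 B=47 C=40] avail[A=42 B=40 C=40] open={R3,R8}
Final available[A] = 42

Answer: 42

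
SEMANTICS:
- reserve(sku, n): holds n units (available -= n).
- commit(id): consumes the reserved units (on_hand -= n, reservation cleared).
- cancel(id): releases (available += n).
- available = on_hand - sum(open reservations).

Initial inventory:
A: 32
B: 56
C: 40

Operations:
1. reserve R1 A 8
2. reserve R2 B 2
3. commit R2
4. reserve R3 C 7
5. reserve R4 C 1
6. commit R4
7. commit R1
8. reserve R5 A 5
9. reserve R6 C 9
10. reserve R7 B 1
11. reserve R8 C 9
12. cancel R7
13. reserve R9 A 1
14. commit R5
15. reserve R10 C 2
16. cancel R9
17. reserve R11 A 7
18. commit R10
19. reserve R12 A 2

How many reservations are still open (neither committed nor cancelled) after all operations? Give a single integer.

Step 1: reserve R1 A 8 -> on_hand[A=32 B=56 C=40] avail[A=24 B=56 C=40] open={R1}
Step 2: reserve R2 B 2 -> on_hand[A=32 B=56 C=40] avail[A=24 B=54 C=40] open={R1,R2}
Step 3: commit R2 -> on_hand[A=32 B=54 C=40] avail[A=24 B=54 C=40] open={R1}
Step 4: reserve R3 C 7 -> on_hand[A=32 B=54 C=40] avail[A=24 B=54 C=33] open={R1,R3}
Step 5: reserve R4 C 1 -> on_hand[A=32 B=54 C=40] avail[A=24 B=54 C=32] open={R1,R3,R4}
Step 6: commit R4 -> on_hand[A=32 B=54 C=39] avail[A=24 B=54 C=32] open={R1,R3}
Step 7: commit R1 -> on_hand[A=24 B=54 C=39] avail[A=24 B=54 C=32] open={R3}
Step 8: reserve R5 A 5 -> on_hand[A=24 B=54 C=39] avail[A=19 B=54 C=32] open={R3,R5}
Step 9: reserve R6 C 9 -> on_hand[A=24 B=54 C=39] avail[A=19 B=54 C=23] open={R3,R5,R6}
Step 10: reserve R7 B 1 -> on_hand[A=24 B=54 C=39] avail[A=19 B=53 C=23] open={R3,R5,R6,R7}
Step 11: reserve R8 C 9 -> on_hand[A=24 B=54 C=39] avail[A=19 B=53 C=14] open={R3,R5,R6,R7,R8}
Step 12: cancel R7 -> on_hand[A=24 B=54 C=39] avail[A=19 B=54 C=14] open={R3,R5,R6,R8}
Step 13: reserve R9 A 1 -> on_hand[A=24 B=54 C=39] avail[A=18 B=54 C=14] open={R3,R5,R6,R8,R9}
Step 14: commit R5 -> on_hand[A=19 B=54 C=39] avail[A=18 B=54 C=14] open={R3,R6,R8,R9}
Step 15: reserve R10 C 2 -> on_hand[A=19 B=54 C=39] avail[A=18 B=54 C=12] open={R10,R3,R6,R8,R9}
Step 16: cancel R9 -> on_hand[A=19 B=54 C=39] avail[A=19 B=54 C=12] open={R10,R3,R6,R8}
Step 17: reserve R11 A 7 -> on_hand[A=19 B=54 C=39] avail[A=12 B=54 C=12] open={R10,R11,R3,R6,R8}
Step 18: commit R10 -> on_hand[A=19 B=54 C=37] avail[A=12 B=54 C=12] open={R11,R3,R6,R8}
Step 19: reserve R12 A 2 -> on_hand[A=19 B=54 C=37] avail[A=10 B=54 C=12] open={R11,R12,R3,R6,R8}
Open reservations: ['R11', 'R12', 'R3', 'R6', 'R8'] -> 5

Answer: 5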